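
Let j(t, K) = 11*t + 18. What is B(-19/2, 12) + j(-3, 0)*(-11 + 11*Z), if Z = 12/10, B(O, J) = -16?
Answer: -49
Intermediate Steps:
Z = 6/5 (Z = 12*(⅒) = 6/5 ≈ 1.2000)
j(t, K) = 18 + 11*t
B(-19/2, 12) + j(-3, 0)*(-11 + 11*Z) = -16 + (18 + 11*(-3))*(-11 + 11*(6/5)) = -16 + (18 - 33)*(-11 + 66/5) = -16 - 15*11/5 = -16 - 33 = -49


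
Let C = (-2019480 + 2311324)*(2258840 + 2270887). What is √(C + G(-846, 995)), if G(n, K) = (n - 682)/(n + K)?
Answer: 2*√7337284231918129/149 ≈ 1.1498e+6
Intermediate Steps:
G(n, K) = (-682 + n)/(K + n)
C = 1321973646588 (C = 291844*4529727 = 1321973646588)
√(C + G(-846, 995)) = √(1321973646588 + (-682 - 846)/(995 - 846)) = √(1321973646588 - 1528/149) = √(196974073340084/149) = 2*√7337284231918129/149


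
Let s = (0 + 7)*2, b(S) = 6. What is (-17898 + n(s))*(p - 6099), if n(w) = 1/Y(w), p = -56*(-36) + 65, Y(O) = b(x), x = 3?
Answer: 215740483/3 ≈ 7.1913e+7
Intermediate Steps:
s = 14 (s = 7*2 = 14)
Y(O) = 6
p = 2081 (p = 2016 + 65 = 2081)
n(w) = ⅙ (n(w) = 1/6 = ⅙)
(-17898 + n(s))*(p - 6099) = (-17898 + ⅙)*(2081 - 6099) = -107387/6*(-4018) = 215740483/3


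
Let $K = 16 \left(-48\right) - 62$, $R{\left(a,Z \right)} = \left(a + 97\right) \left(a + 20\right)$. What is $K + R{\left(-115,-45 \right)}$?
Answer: $880$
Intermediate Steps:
$R{\left(a,Z \right)} = \left(20 + a\right) \left(97 + a\right)$ ($R{\left(a,Z \right)} = \left(97 + a\right) \left(20 + a\right) = \left(20 + a\right) \left(97 + a\right)$)
$K = -830$ ($K = -768 - 62 = -830$)
$K + R{\left(-115,-45 \right)} = -830 + \left(1940 + \left(-115\right)^{2} + 117 \left(-115\right)\right) = -830 + \left(1940 + 13225 - 13455\right) = -830 + 1710 = 880$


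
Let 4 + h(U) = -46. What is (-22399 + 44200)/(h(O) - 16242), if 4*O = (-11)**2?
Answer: -21801/16292 ≈ -1.3381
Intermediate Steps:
O = 121/4 (O = (1/4)*(-11)**2 = (1/4)*121 = 121/4 ≈ 30.250)
h(U) = -50 (h(U) = -4 - 46 = -50)
(-22399 + 44200)/(h(O) - 16242) = (-22399 + 44200)/(-50 - 16242) = 21801/(-16292) = 21801*(-1/16292) = -21801/16292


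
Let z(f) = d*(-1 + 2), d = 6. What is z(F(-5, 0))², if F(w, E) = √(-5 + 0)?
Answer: 36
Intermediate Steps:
F(w, E) = I*√5 (F(w, E) = √(-5) = I*√5)
z(f) = 6 (z(f) = 6*(-1 + 2) = 6*1 = 6)
z(F(-5, 0))² = 6² = 36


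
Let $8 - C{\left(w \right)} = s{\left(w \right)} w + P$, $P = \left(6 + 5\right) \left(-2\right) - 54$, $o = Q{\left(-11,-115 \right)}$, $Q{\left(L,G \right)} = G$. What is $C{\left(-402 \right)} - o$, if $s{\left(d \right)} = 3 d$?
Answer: $-484613$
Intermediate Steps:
$o = -115$
$P = -76$ ($P = 11 \left(-2\right) - 54 = -22 - 54 = -76$)
$C{\left(w \right)} = 84 - 3 w^{2}$ ($C{\left(w \right)} = 8 - \left(3 w w - 76\right) = 8 - \left(3 w^{2} - 76\right) = 8 - \left(-76 + 3 w^{2}\right) = 84 - 3 w^{2}$)
$C{\left(-402 \right)} - o = \left(84 - 3 \left(-402\right)^{2}\right) - -115 = \left(84 - 484812\right) + 115 = -484728 + 115 = -484613$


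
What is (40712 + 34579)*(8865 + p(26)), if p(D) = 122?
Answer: 676640217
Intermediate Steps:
(40712 + 34579)*(8865 + p(26)) = (40712 + 34579)*(8865 + 122) = 75291*8987 = 676640217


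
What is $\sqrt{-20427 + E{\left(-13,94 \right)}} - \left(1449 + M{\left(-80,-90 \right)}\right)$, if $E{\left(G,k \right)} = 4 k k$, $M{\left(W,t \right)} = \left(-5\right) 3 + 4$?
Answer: $-1438 + \sqrt{14917} \approx -1315.9$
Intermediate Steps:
$M{\left(W,t \right)} = -11$ ($M{\left(W,t \right)} = -15 + 4 = -11$)
$E{\left(G,k \right)} = 4 k^{2}$
$\sqrt{-20427 + E{\left(-13,94 \right)}} - \left(1449 + M{\left(-80,-90 \right)}\right) = \sqrt{-20427 + 4 \cdot 94^{2}} - \left(1449 - 11\right) = \sqrt{-20427 + 4 \cdot 8836} - 1438 = \sqrt{-20427 + 35344} - 1438 = \sqrt{14917} - 1438 = -1438 + \sqrt{14917}$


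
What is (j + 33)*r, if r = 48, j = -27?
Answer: 288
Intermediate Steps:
(j + 33)*r = (-27 + 33)*48 = 6*48 = 288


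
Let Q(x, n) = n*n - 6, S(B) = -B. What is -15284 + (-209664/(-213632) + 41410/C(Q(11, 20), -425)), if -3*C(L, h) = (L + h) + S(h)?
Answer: -5128619461/328793 ≈ -15598.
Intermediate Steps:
Q(x, n) = -6 + n² (Q(x, n) = n² - 6 = -6 + n²)
C(L, h) = -L/3 (C(L, h) = -((L + h) - h)/3 = -L/3)
-15284 + (-209664/(-213632) + 41410/C(Q(11, 20), -425)) = -15284 + (-209664/(-213632) + 41410/((-(-6 + 20²)/3))) = -15284 + (-209664*(-1/213632) + 41410/((-(-6 + 400)/3))) = -15284 + (1638/1669 + 41410/((-⅓*394))) = -15284 + (1638/1669 + 41410/(-394/3)) = -15284 + (1638/1669 + 41410*(-3/394)) = -15284 + (1638/1669 - 62115/197) = -15284 - 103347249/328793 = -5128619461/328793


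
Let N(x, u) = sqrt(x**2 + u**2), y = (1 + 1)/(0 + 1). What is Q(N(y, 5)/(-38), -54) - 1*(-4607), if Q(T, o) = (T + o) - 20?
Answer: 4533 - sqrt(29)/38 ≈ 4532.9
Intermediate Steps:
y = 2 (y = 2/1 = 2*1 = 2)
N(x, u) = sqrt(u**2 + x**2)
Q(T, o) = -20 + T + o
Q(N(y, 5)/(-38), -54) - 1*(-4607) = (-20 + sqrt(5**2 + 2**2)/(-38) - 54) - 1*(-4607) = (-20 + sqrt(25 + 4)*(-1/38) - 54) + 4607 = (-20 + sqrt(29)*(-1/38) - 54) + 4607 = (-20 - sqrt(29)/38 - 54) + 4607 = (-74 - sqrt(29)/38) + 4607 = 4533 - sqrt(29)/38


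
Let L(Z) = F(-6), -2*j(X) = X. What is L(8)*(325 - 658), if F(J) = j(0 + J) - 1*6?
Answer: 999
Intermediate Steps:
j(X) = -X/2
F(J) = -6 - J/2 (F(J) = -(0 + J)/2 - 1*6 = -J/2 - 6 = -6 - J/2)
L(Z) = -3 (L(Z) = -6 - ½*(-6) = -6 + 3 = -3)
L(8)*(325 - 658) = -3*(325 - 658) = -3*(-333) = 999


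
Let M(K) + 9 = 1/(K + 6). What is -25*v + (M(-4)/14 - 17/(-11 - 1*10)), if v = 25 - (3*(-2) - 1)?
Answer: -67183/84 ≈ -799.80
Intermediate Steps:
M(K) = -9 + 1/(6 + K) (M(K) = -9 + 1/(K + 6) = -9 + 1/(6 + K))
v = 32 (v = 25 - (-6 - 1) = 25 - 1*(-7) = 25 + 7 = 32)
-25*v + (M(-4)/14 - 17/(-11 - 1*10)) = -25*32 + (((-53 - 9*(-4))/(6 - 4))/14 - 17/(-11 - 1*10)) = -800 + (((-53 + 36)/2)*(1/14) - 17/(-11 - 10)) = -800 + (((½)*(-17))*(1/14) - 17/(-21)) = -800 + (-17/2*1/14 - 17*(-1/21)) = -800 + (-17/28 + 17/21) = -800 + 17/84 = -67183/84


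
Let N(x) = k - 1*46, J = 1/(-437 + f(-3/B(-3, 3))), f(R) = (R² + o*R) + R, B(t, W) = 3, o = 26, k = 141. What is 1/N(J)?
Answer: 1/95 ≈ 0.010526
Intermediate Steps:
f(R) = R² + 27*R (f(R) = (R² + 26*R) + R = R² + 27*R)
J = -1/463 (J = 1/(-437 + (-3/3)*(27 - 3/3)) = 1/(-437 + (-3*⅓)*(27 - 3*⅓)) = 1/(-437 - (27 - 1)) = 1/(-437 - 1*26) = 1/(-437 - 26) = 1/(-463) = -1/463 ≈ -0.0021598)
N(x) = 95 (N(x) = 141 - 1*46 = 141 - 46 = 95)
1/N(J) = 1/95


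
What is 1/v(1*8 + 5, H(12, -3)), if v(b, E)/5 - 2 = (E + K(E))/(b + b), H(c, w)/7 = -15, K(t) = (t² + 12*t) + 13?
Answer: 26/48625 ≈ 0.00053470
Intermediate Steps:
K(t) = 13 + t² + 12*t
H(c, w) = -105 (H(c, w) = 7*(-15) = -105)
v(b, E) = 10 + 5*(13 + E² + 13*E)/(2*b) (v(b, E) = 10 + 5*((E + (13 + E² + 12*E))/(b + b)) = 10 + 5*((13 + E² + 13*E)/((2*b))) = 10 + 5*((13 + E² + 13*E)*(1/(2*b))) = 10 + 5*((13 + E² + 13*E)/(2*b)) = 10 + 5*(13 + E² + 13*E)/(2*b))
1/v(1*8 + 5, H(12, -3)) = 1/(5*(13 + (-105)² + 4*(1*8 + 5) + 13*(-105))/(2*(1*8 + 5))) = 1/(5*(13 + 11025 + 4*(8 + 5) - 1365)/(2*(8 + 5))) = 1/((5/2)*(13 + 11025 + 4*13 - 1365)/13) = 1/((5/2)*(1/13)*(13 + 11025 + 52 - 1365)) = 1/((5/2)*(1/13)*9725) = 1/(48625/26) = 26/48625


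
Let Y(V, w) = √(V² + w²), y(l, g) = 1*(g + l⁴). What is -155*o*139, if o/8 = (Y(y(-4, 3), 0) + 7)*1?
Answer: -45847760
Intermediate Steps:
y(l, g) = g + l⁴
o = 2128 (o = 8*((√((3 + (-4)⁴)² + 0²) + 7)*1) = 8*((√((3 + 256)² + 0) + 7)*1) = 8*((√(259² + 0) + 7)*1) = 8*((√(67081 + 0) + 7)*1) = 8*((√67081 + 7)*1) = 8*((259 + 7)*1) = 8*(266*1) = 8*266 = 2128)
-155*o*139 = -155*2128*139 = -329840*139 = -45847760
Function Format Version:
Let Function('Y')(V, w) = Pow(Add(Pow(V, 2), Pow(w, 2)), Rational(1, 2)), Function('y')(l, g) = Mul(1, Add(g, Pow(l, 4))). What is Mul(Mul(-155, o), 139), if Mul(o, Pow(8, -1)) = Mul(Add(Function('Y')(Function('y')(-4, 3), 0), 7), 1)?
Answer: -45847760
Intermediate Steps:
Function('y')(l, g) = Add(g, Pow(l, 4))
o = 2128 (o = Mul(8, Mul(Add(Pow(Add(Pow(Add(3, Pow(-4, 4)), 2), Pow(0, 2)), Rational(1, 2)), 7), 1)) = Mul(8, Mul(Add(Pow(Add(Pow(Add(3, 256), 2), 0), Rational(1, 2)), 7), 1)) = Mul(8, Mul(Add(Pow(Add(Pow(259, 2), 0), Rational(1, 2)), 7), 1)) = Mul(8, Mul(Add(Pow(Add(67081, 0), Rational(1, 2)), 7), 1)) = Mul(8, Mul(Add(Pow(67081, Rational(1, 2)), 7), 1)) = Mul(8, Mul(Add(259, 7), 1)) = Mul(8, Mul(266, 1)) = Mul(8, 266) = 2128)
Mul(Mul(-155, o), 139) = Mul(Mul(-155, 2128), 139) = Mul(-329840, 139) = -45847760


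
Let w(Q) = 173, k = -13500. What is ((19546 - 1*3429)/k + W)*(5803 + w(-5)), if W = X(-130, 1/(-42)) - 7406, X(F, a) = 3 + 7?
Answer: -16577111422/375 ≈ -4.4206e+7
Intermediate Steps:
X(F, a) = 10
W = -7396 (W = 10 - 7406 = -7396)
((19546 - 1*3429)/k + W)*(5803 + w(-5)) = ((19546 - 1*3429)/(-13500) - 7396)*(5803 + 173) = ((19546 - 3429)*(-1/13500) - 7396)*5976 = (16117*(-1/13500) - 7396)*5976 = (-16117/13500 - 7396)*5976 = -99862117/13500*5976 = -16577111422/375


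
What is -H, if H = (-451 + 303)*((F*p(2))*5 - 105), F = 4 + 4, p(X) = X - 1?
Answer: -9620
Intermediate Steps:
p(X) = -1 + X
F = 8
H = 9620 (H = (-451 + 303)*((8*(-1 + 2))*5 - 105) = -148*((8*1)*5 - 105) = -148*(8*5 - 105) = -148*(40 - 105) = -148*(-65) = 9620)
-H = -1*9620 = -9620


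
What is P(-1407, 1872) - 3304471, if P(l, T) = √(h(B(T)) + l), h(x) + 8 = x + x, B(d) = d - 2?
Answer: -3304471 + 5*√93 ≈ -3.3044e+6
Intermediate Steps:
B(d) = -2 + d
h(x) = -8 + 2*x (h(x) = -8 + (x + x) = -8 + 2*x)
P(l, T) = √(-12 + l + 2*T) (P(l, T) = √((-8 + 2*(-2 + T)) + l) = √((-8 + (-4 + 2*T)) + l) = √((-12 + 2*T) + l) = √(-12 + l + 2*T))
P(-1407, 1872) - 3304471 = √(-12 - 1407 + 2*1872) - 3304471 = √(-12 - 1407 + 3744) - 3304471 = √2325 - 3304471 = 5*√93 - 3304471 = -3304471 + 5*√93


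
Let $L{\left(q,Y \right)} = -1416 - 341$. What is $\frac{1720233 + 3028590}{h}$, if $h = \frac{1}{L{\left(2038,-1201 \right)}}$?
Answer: $-8343682011$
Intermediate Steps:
$L{\left(q,Y \right)} = -1757$ ($L{\left(q,Y \right)} = -1416 - 341 = -1757$)
$h = - \frac{1}{1757}$ ($h = \frac{1}{-1757} = - \frac{1}{1757} \approx -0.00056915$)
$\frac{1720233 + 3028590}{h} = \frac{1720233 + 3028590}{- \frac{1}{1757}} = 4748823 \left(-1757\right) = -8343682011$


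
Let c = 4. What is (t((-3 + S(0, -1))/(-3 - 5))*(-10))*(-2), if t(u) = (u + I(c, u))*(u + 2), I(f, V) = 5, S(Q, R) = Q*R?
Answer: 4085/16 ≈ 255.31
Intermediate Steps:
t(u) = (2 + u)*(5 + u) (t(u) = (u + 5)*(u + 2) = (5 + u)*(2 + u) = (2 + u)*(5 + u))
(t((-3 + S(0, -1))/(-3 - 5))*(-10))*(-2) = ((10 + ((-3 + 0*(-1))/(-3 - 5))**2 + 7*((-3 + 0*(-1))/(-3 - 5)))*(-10))*(-2) = ((10 + ((-3 + 0)/(-8))**2 + 7*((-3 + 0)/(-8)))*(-10))*(-2) = ((10 + (-3*(-1/8))**2 + 7*(-3*(-1/8)))*(-10))*(-2) = ((10 + (3/8)**2 + 7*(3/8))*(-10))*(-2) = ((10 + 9/64 + 21/8)*(-10))*(-2) = ((817/64)*(-10))*(-2) = -4085/32*(-2) = 4085/16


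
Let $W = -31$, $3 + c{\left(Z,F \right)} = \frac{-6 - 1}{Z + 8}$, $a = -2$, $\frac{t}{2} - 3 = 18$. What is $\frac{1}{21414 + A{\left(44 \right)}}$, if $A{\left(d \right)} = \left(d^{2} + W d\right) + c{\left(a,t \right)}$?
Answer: $\frac{6}{131891} \approx 4.5492 \cdot 10^{-5}$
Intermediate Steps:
$t = 42$ ($t = 6 + 2 \cdot 18 = 6 + 36 = 42$)
$c{\left(Z,F \right)} = -3 - \frac{7}{8 + Z}$ ($c{\left(Z,F \right)} = -3 + \frac{-6 - 1}{Z + 8} = -3 - \frac{7}{8 + Z}$)
$A{\left(d \right)} = - \frac{25}{6} + d^{2} - 31 d$ ($A{\left(d \right)} = \left(d^{2} - 31 d\right) + \frac{-31 - -6}{8 - 2} = \left(d^{2} - 31 d\right) + \frac{-31 + 6}{6} = \left(d^{2} - 31 d\right) + \frac{1}{6} \left(-25\right) = \left(d^{2} - 31 d\right) - \frac{25}{6} = - \frac{25}{6} + d^{2} - 31 d$)
$\frac{1}{21414 + A{\left(44 \right)}} = \frac{1}{21414 - \left(\frac{8209}{6} - 1936\right)} = \frac{1}{21414 - - \frac{3407}{6}} = \frac{1}{21414 + \frac{3407}{6}} = \frac{1}{\frac{131891}{6}} = \frac{6}{131891}$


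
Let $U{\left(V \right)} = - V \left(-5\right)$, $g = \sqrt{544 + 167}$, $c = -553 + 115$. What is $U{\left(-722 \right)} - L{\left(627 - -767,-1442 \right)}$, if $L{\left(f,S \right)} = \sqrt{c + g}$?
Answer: $-3610 - i \sqrt{438 - 3 \sqrt{79}} \approx -3610.0 - 20.281 i$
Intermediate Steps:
$c = -438$
$g = 3 \sqrt{79}$ ($g = \sqrt{711} = 3 \sqrt{79} \approx 26.665$)
$U{\left(V \right)} = 5 V$
$L{\left(f,S \right)} = \sqrt{-438 + 3 \sqrt{79}}$
$U{\left(-722 \right)} - L{\left(627 - -767,-1442 \right)} = 5 \left(-722\right) - \sqrt{-438 + 3 \sqrt{79}} = -3610 - \sqrt{-438 + 3 \sqrt{79}}$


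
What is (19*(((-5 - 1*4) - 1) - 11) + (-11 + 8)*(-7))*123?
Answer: -46494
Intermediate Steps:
(19*(((-5 - 1*4) - 1) - 11) + (-11 + 8)*(-7))*123 = (19*(((-5 - 4) - 1) - 11) - 3*(-7))*123 = (19*((-9 - 1) - 11) + 21)*123 = (19*(-10 - 11) + 21)*123 = (19*(-21) + 21)*123 = (-399 + 21)*123 = -378*123 = -46494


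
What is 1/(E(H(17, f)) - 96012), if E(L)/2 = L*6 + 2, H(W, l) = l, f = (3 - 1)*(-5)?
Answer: -1/96128 ≈ -1.0403e-5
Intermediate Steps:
f = -10 (f = 2*(-5) = -10)
E(L) = 4 + 12*L (E(L) = 2*(L*6 + 2) = 2*(6*L + 2) = 2*(2 + 6*L) = 4 + 12*L)
1/(E(H(17, f)) - 96012) = 1/((4 + 12*(-10)) - 96012) = 1/((4 - 120) - 96012) = 1/(-116 - 96012) = 1/(-96128) = -1/96128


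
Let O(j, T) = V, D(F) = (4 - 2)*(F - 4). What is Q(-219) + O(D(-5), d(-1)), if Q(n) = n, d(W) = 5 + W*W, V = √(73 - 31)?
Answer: -219 + √42 ≈ -212.52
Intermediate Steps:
V = √42 ≈ 6.4807
d(W) = 5 + W²
D(F) = -8 + 2*F (D(F) = 2*(-4 + F) = -8 + 2*F)
O(j, T) = √42
Q(-219) + O(D(-5), d(-1)) = -219 + √42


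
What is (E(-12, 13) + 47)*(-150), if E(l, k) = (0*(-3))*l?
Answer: -7050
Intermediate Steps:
E(l, k) = 0 (E(l, k) = 0*l = 0)
(E(-12, 13) + 47)*(-150) = (0 + 47)*(-150) = 47*(-150) = -7050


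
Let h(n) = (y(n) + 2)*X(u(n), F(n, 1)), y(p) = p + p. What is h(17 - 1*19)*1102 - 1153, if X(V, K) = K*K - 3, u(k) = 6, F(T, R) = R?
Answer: 3255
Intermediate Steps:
y(p) = 2*p
X(V, K) = -3 + K**2 (X(V, K) = K**2 - 3 = -3 + K**2)
h(n) = -4 - 4*n (h(n) = (2*n + 2)*(-3 + 1**2) = (2 + 2*n)*(-3 + 1) = (2 + 2*n)*(-2) = -4 - 4*n)
h(17 - 1*19)*1102 - 1153 = (-4 - 4*(17 - 1*19))*1102 - 1153 = (-4 - 4*(17 - 19))*1102 - 1153 = (-4 - 4*(-2))*1102 - 1153 = (-4 + 8)*1102 - 1153 = 4*1102 - 1153 = 4408 - 1153 = 3255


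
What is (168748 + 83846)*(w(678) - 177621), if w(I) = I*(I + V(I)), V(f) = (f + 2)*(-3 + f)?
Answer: 78679005409422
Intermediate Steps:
V(f) = (-3 + f)*(2 + f) (V(f) = (2 + f)*(-3 + f) = (-3 + f)*(2 + f))
w(I) = I*(-6 + I²) (w(I) = I*(I + (-6 + I² - I)) = I*(-6 + I²))
(168748 + 83846)*(w(678) - 177621) = (168748 + 83846)*(678*(-6 + 678²) - 177621) = 252594*(678*(-6 + 459684) - 177621) = 252594*(678*459678 - 177621) = 252594*(311661684 - 177621) = 252594*311484063 = 78679005409422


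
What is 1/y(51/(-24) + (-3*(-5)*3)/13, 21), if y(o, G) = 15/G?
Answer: 7/5 ≈ 1.4000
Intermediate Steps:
1/y(51/(-24) + (-3*(-5)*3)/13, 21) = 1/(15/21) = 1/(15*(1/21)) = 1/(5/7) = 7/5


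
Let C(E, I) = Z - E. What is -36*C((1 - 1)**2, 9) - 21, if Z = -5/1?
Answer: 159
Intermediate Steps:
Z = -5 (Z = -5*1 = -5)
C(E, I) = -5 - E
-36*C((1 - 1)**2, 9) - 21 = -36*(-5 - (1 - 1)**2) - 21 = -36*(-5 - 1*0**2) - 21 = -36*(-5 - 1*0) - 21 = -36*(-5 + 0) - 21 = -36*(-5) - 21 = 180 - 21 = 159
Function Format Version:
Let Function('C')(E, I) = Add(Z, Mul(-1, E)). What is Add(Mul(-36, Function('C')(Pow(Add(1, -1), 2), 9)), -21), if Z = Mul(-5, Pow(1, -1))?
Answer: 159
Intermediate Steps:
Z = -5 (Z = Mul(-5, 1) = -5)
Function('C')(E, I) = Add(-5, Mul(-1, E))
Add(Mul(-36, Function('C')(Pow(Add(1, -1), 2), 9)), -21) = Add(Mul(-36, Add(-5, Mul(-1, Pow(Add(1, -1), 2)))), -21) = Add(Mul(-36, Add(-5, Mul(-1, Pow(0, 2)))), -21) = Add(Mul(-36, Add(-5, Mul(-1, 0))), -21) = Add(Mul(-36, Add(-5, 0)), -21) = Add(Mul(-36, -5), -21) = Add(180, -21) = 159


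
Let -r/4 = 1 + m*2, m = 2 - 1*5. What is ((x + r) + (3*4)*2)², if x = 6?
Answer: 2500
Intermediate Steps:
m = -3 (m = 2 - 5 = -3)
r = 20 (r = -4*(1 - 3*2) = -4*(1 - 6) = -4*(-5) = 20)
((x + r) + (3*4)*2)² = ((6 + 20) + (3*4)*2)² = (26 + 12*2)² = (26 + 24)² = 50² = 2500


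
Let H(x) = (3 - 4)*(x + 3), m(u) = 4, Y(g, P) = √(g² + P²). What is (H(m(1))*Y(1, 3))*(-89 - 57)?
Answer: 1022*√10 ≈ 3231.8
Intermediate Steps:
Y(g, P) = √(P² + g²)
H(x) = -3 - x (H(x) = -(3 + x) = -3 - x)
(H(m(1))*Y(1, 3))*(-89 - 57) = ((-3 - 1*4)*√(3² + 1²))*(-89 - 57) = ((-3 - 4)*√(9 + 1))*(-146) = -7*√10*(-146) = 1022*√10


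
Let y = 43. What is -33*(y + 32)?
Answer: -2475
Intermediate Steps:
-33*(y + 32) = -33*(43 + 32) = -33*75 = -2475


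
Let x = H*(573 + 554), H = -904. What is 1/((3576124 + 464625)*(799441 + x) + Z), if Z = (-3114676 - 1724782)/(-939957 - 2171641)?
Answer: -1555799/1379071102227365788 ≈ -1.1281e-12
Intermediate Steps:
Z = 2419729/1555799 (Z = -4839458/(-3111598) = -4839458*(-1/3111598) = 2419729/1555799 ≈ 1.5553)
x = -1018808 (x = -904*(573 + 554) = -904*1127 = -1018808)
1/((3576124 + 464625)*(799441 + x) + Z) = 1/((3576124 + 464625)*(799441 - 1018808) + 2419729/1555799) = 1/(4040749*(-219367) + 2419729/1555799) = 1/(-886406985883 + 2419729/1555799) = 1/(-1379071102227365788/1555799) = -1555799/1379071102227365788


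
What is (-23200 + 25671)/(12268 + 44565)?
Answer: 1/23 ≈ 0.043478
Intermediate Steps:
(-23200 + 25671)/(12268 + 44565) = 2471/56833 = 2471*(1/56833) = 1/23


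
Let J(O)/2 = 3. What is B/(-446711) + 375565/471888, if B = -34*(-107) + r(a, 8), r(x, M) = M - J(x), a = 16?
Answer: 166051344395/210797560368 ≈ 0.78773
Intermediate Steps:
J(O) = 6 (J(O) = 2*3 = 6)
r(x, M) = -6 + M (r(x, M) = M - 1*6 = M - 6 = -6 + M)
B = 3640 (B = -34*(-107) + (-6 + 8) = 3638 + 2 = 3640)
B/(-446711) + 375565/471888 = 3640/(-446711) + 375565/471888 = 3640*(-1/446711) + 375565*(1/471888) = -3640/446711 + 375565/471888 = 166051344395/210797560368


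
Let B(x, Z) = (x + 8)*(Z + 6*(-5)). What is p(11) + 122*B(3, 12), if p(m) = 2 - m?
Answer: -24165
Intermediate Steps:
B(x, Z) = (-30 + Z)*(8 + x) (B(x, Z) = (8 + x)*(Z - 30) = (8 + x)*(-30 + Z) = (-30 + Z)*(8 + x))
p(11) + 122*B(3, 12) = (2 - 1*11) + 122*(-240 - 30*3 + 8*12 + 12*3) = (2 - 11) + 122*(-240 - 90 + 96 + 36) = -9 + 122*(-198) = -9 - 24156 = -24165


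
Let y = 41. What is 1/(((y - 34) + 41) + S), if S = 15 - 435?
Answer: -1/372 ≈ -0.0026882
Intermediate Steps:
S = -420
1/(((y - 34) + 41) + S) = 1/(((41 - 34) + 41) - 420) = 1/((7 + 41) - 420) = 1/(48 - 420) = 1/(-372) = -1/372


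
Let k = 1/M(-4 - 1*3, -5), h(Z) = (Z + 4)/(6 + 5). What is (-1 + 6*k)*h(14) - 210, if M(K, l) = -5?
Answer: -1068/5 ≈ -213.60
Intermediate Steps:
h(Z) = 4/11 + Z/11 (h(Z) = (4 + Z)/11 = (4 + Z)*(1/11) = 4/11 + Z/11)
k = -1/5 (k = 1/(-5) = -1/5 ≈ -0.20000)
(-1 + 6*k)*h(14) - 210 = (-1 + 6*(-1/5))*(4/11 + (1/11)*14) - 210 = (-1 - 6/5)*(4/11 + 14/11) - 210 = -11/5*18/11 - 210 = -18/5 - 210 = -1068/5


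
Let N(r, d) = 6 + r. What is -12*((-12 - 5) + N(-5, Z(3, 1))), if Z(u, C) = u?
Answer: 192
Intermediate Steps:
-12*((-12 - 5) + N(-5, Z(3, 1))) = -12*((-12 - 5) + (6 - 5)) = -12*(-17 + 1) = -12*(-16) = 192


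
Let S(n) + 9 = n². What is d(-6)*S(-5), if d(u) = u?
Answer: -96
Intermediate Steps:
S(n) = -9 + n²
d(-6)*S(-5) = -6*(-9 + (-5)²) = -6*(-9 + 25) = -6*16 = -96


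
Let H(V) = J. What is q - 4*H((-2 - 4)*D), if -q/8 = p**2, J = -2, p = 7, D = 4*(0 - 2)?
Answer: -384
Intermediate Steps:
D = -8 (D = 4*(-2) = -8)
q = -392 (q = -8*7**2 = -8*49 = -392)
H(V) = -2
q - 4*H((-2 - 4)*D) = -392 - 4*(-2) = -392 + 8 = -384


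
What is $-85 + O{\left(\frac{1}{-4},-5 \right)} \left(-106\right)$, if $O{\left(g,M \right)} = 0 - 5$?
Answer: $445$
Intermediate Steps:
$O{\left(g,M \right)} = -5$ ($O{\left(g,M \right)} = 0 - 5 = -5$)
$-85 + O{\left(\frac{1}{-4},-5 \right)} \left(-106\right) = -85 - -530 = -85 + 530 = 445$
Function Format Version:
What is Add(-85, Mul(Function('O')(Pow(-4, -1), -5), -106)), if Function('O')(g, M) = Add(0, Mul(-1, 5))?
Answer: 445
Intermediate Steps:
Function('O')(g, M) = -5 (Function('O')(g, M) = Add(0, -5) = -5)
Add(-85, Mul(Function('O')(Pow(-4, -1), -5), -106)) = Add(-85, Mul(-5, -106)) = Add(-85, 530) = 445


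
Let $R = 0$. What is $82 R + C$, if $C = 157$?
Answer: $157$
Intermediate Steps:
$82 R + C = 82 \cdot 0 + 157 = 0 + 157 = 157$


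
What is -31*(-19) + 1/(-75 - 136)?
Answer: 124278/211 ≈ 589.00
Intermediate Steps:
-31*(-19) + 1/(-75 - 136) = 589 + 1/(-211) = 589 - 1/211 = 124278/211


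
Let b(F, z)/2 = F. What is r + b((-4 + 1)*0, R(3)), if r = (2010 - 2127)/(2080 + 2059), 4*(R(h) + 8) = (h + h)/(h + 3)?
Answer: -117/4139 ≈ -0.028268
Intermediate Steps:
R(h) = -8 + h/(2*(3 + h)) (R(h) = -8 + ((h + h)/(h + 3))/4 = -8 + ((2*h)/(3 + h))/4 = -8 + (2*h/(3 + h))/4 = -8 + h/(2*(3 + h)))
b(F, z) = 2*F
r = -117/4139 ≈ -0.028268
r + b((-4 + 1)*0, R(3)) = -117/4139 + 2*((-4 + 1)*0) = -117/4139 + 2*(-3*0) = -117/4139 + 2*0 = -117/4139 + 0 = -117/4139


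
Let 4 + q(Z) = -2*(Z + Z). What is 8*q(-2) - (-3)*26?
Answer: 110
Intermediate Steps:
q(Z) = -4 - 4*Z (q(Z) = -4 - 2*(Z + Z) = -4 - 4*Z)
8*q(-2) - (-3)*26 = 8*(-4 - 4*(-2)) - (-3)*26 = 8*(-4 + 8) - 1*(-78) = 8*4 + 78 = 32 + 78 = 110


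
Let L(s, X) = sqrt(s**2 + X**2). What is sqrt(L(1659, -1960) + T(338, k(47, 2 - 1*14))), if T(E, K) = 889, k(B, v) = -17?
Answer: sqrt(889 + 7*sqrt(134569)) ≈ 58.795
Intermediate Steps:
L(s, X) = sqrt(X**2 + s**2)
sqrt(L(1659, -1960) + T(338, k(47, 2 - 1*14))) = sqrt(sqrt((-1960)**2 + 1659**2) + 889) = sqrt(sqrt(3841600 + 2752281) + 889) = sqrt(sqrt(6593881) + 889) = sqrt(7*sqrt(134569) + 889) = sqrt(889 + 7*sqrt(134569))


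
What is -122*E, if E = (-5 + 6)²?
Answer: -122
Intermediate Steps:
E = 1 (E = 1² = 1)
-122*E = -122*1 = -122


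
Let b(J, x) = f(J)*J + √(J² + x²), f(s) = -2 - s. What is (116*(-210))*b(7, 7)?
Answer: 1534680 - 170520*√2 ≈ 1.2935e+6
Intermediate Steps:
b(J, x) = √(J² + x²) + J*(-2 - J) (b(J, x) = (-2 - J)*J + √(J² + x²) = J*(-2 - J) + √(J² + x²) = √(J² + x²) + J*(-2 - J))
(116*(-210))*b(7, 7) = (116*(-210))*(√(7² + 7²) - 1*7*(2 + 7)) = -24360*(√(49 + 49) - 1*7*9) = -24360*(√98 - 63) = -24360*(7*√2 - 63) = -24360*(-63 + 7*√2) = 1534680 - 170520*√2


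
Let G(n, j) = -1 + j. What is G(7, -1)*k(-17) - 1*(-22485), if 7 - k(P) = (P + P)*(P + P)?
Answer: 24783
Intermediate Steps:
k(P) = 7 - 4*P² (k(P) = 7 - (P + P)*(P + P) = 7 - 2*P*2*P = 7 - 4*P²)
G(7, -1)*k(-17) - 1*(-22485) = (-1 - 1)*(7 - 4*(-17)²) - 1*(-22485) = -2*(7 - 4*289) + 22485 = -2*(7 - 1156) + 22485 = -2*(-1149) + 22485 = 2298 + 22485 = 24783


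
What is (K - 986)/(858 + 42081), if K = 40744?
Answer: 39758/42939 ≈ 0.92592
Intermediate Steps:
(K - 986)/(858 + 42081) = (40744 - 986)/(858 + 42081) = 39758/42939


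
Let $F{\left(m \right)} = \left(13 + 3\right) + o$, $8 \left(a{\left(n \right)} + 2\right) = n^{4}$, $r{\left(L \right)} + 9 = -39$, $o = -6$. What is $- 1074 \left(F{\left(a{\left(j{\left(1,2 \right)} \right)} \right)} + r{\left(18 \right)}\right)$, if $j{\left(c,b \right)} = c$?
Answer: $40812$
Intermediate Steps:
$r{\left(L \right)} = -48$ ($r{\left(L \right)} = -9 - 39 = -48$)
$a{\left(n \right)} = -2 + \frac{n^{4}}{8}$
$F{\left(m \right)} = 10$ ($F{\left(m \right)} = \left(13 + 3\right) - 6 = 16 - 6 = 10$)
$- 1074 \left(F{\left(a{\left(j{\left(1,2 \right)} \right)} \right)} + r{\left(18 \right)}\right) = - 1074 \left(10 - 48\right) = \left(-1074\right) \left(-38\right) = 40812$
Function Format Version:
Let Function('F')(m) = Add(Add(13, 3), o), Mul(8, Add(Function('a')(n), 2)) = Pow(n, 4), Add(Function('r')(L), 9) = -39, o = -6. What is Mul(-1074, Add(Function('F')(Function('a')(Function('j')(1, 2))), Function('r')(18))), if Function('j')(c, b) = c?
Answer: 40812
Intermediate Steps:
Function('r')(L) = -48 (Function('r')(L) = Add(-9, -39) = -48)
Function('a')(n) = Add(-2, Mul(Rational(1, 8), Pow(n, 4)))
Function('F')(m) = 10 (Function('F')(m) = Add(Add(13, 3), -6) = Add(16, -6) = 10)
Mul(-1074, Add(Function('F')(Function('a')(Function('j')(1, 2))), Function('r')(18))) = Mul(-1074, Add(10, -48)) = Mul(-1074, -38) = 40812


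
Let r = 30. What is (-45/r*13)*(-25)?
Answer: 975/2 ≈ 487.50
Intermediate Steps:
(-45/r*13)*(-25) = (-45/30*13)*(-25) = (-1*3/2*13)*(-25) = -3/2*13*(-25) = -39/2*(-25) = 975/2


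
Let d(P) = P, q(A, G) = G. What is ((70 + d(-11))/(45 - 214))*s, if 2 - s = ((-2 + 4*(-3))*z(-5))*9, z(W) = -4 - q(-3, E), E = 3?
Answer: 51920/169 ≈ 307.22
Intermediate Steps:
z(W) = -7 (z(W) = -4 - 1*3 = -4 - 3 = -7)
s = -880 (s = 2 - (-2 + 4*(-3))*(-7)*9 = 2 - (-2 - 12)*(-7)*9 = 2 - (-14*(-7))*9 = 2 - 98*9 = 2 - 1*882 = 2 - 882 = -880)
((70 + d(-11))/(45 - 214))*s = ((70 - 11)/(45 - 214))*(-880) = (59/(-169))*(-880) = (59*(-1/169))*(-880) = -59/169*(-880) = 51920/169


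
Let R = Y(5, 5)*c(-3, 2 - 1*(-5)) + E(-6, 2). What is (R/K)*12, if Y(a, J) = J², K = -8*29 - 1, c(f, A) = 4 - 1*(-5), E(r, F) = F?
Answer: -2724/233 ≈ -11.691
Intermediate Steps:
c(f, A) = 9 (c(f, A) = 4 + 5 = 9)
K = -233 (K = -232 - 1 = -233)
R = 227 (R = 5²*9 + 2 = 25*9 + 2 = 225 + 2 = 227)
(R/K)*12 = (227/(-233))*12 = (227*(-1/233))*12 = -227/233*12 = -2724/233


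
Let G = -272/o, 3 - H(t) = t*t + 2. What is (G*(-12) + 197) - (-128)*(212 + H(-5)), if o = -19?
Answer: 457695/19 ≈ 24089.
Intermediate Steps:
H(t) = 1 - t² (H(t) = 3 - (t*t + 2) = 3 - (t² + 2) = 3 - (2 + t²) = 3 + (-2 - t²) = 1 - t²)
G = 272/19 (G = -272/(-19) = -272*(-1/19) = 272/19 ≈ 14.316)
(G*(-12) + 197) - (-128)*(212 + H(-5)) = ((272/19)*(-12) + 197) - (-128)*(212 + (1 - 1*(-5)²)) = (-3264/19 + 197) - (-128)*(212 + (1 - 1*25)) = 479/19 - (-128)*(212 + (1 - 25)) = 479/19 - (-128)*(212 - 24) = 479/19 - (-128)*188 = 479/19 - 1*(-24064) = 479/19 + 24064 = 457695/19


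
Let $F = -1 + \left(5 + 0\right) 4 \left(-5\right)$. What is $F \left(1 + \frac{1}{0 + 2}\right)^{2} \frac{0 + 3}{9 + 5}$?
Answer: $- \frac{2727}{56} \approx -48.696$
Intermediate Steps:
$F = -101$ ($F = -1 + 5 \cdot 4 \left(-5\right) = -1 + 20 \left(-5\right) = -1 - 100 = -101$)
$F \left(1 + \frac{1}{0 + 2}\right)^{2} \frac{0 + 3}{9 + 5} = - 101 \left(1 + \frac{1}{0 + 2}\right)^{2} \frac{0 + 3}{9 + 5} = - 101 \left(1 + \frac{1}{2}\right)^{2} \cdot \frac{3}{14} = - 101 \left(1 + \frac{1}{2}\right)^{2} \cdot 3 \cdot \frac{1}{14} = - 101 \left(\frac{3}{2}\right)^{2} \cdot \frac{3}{14} = \left(-101\right) \frac{9}{4} \cdot \frac{3}{14} = \left(- \frac{909}{4}\right) \frac{3}{14} = - \frac{2727}{56}$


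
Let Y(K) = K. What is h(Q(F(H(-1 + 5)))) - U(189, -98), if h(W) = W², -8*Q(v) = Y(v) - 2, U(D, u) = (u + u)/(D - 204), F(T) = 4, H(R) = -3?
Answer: -3121/240 ≈ -13.004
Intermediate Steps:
U(D, u) = 2*u/(-204 + D) (U(D, u) = (2*u)/(-204 + D) = 2*u/(-204 + D))
Q(v) = ¼ - v/8 (Q(v) = -(v - 2)/8 = -(-2 + v)/8 = ¼ - v/8)
h(Q(F(H(-1 + 5)))) - U(189, -98) = (¼ - ⅛*4)² - 2*(-98)/(-204 + 189) = (¼ - ½)² - 2*(-98)/(-15) = (-¼)² - 2*(-98)*(-1)/15 = 1/16 - 1*196/15 = 1/16 - 196/15 = -3121/240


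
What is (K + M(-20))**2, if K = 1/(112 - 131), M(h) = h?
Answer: 145161/361 ≈ 402.11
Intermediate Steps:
K = -1/19 (K = 1/(-19) = -1/19 ≈ -0.052632)
(K + M(-20))**2 = (-1/19 - 20)**2 = (-381/19)**2 = 145161/361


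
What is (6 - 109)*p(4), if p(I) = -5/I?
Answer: 515/4 ≈ 128.75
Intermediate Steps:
(6 - 109)*p(4) = (6 - 109)*(-5/4) = -(-515)/4 = -103*(-5/4) = 515/4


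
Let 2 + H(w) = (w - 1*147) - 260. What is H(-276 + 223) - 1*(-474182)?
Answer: 473720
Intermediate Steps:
H(w) = -409 + w (H(w) = -2 + ((w - 1*147) - 260) = -2 + ((w - 147) - 260) = -2 + ((-147 + w) - 260) = -2 + (-407 + w) = -409 + w)
H(-276 + 223) - 1*(-474182) = (-409 + (-276 + 223)) - 1*(-474182) = (-409 - 53) + 474182 = -462 + 474182 = 473720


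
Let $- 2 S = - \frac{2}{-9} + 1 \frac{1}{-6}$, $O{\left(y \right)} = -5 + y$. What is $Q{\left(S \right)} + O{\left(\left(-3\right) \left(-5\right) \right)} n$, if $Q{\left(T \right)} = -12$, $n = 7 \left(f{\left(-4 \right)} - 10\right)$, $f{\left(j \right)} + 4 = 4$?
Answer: $-712$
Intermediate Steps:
$f{\left(j \right)} = 0$ ($f{\left(j \right)} = -4 + 4 = 0$)
$n = -70$ ($n = 7 \left(0 - 10\right) = 7 \left(-10\right) = -70$)
$S = - \frac{1}{36}$ ($S = - \frac{- \frac{2}{-9} + 1 \frac{1}{-6}}{2} = - \frac{\left(-2\right) \left(- \frac{1}{9}\right) + 1 \left(- \frac{1}{6}\right)}{2} = - \frac{\frac{2}{9} - \frac{1}{6}}{2} = \left(- \frac{1}{2}\right) \frac{1}{18} = - \frac{1}{36} \approx -0.027778$)
$Q{\left(S \right)} + O{\left(\left(-3\right) \left(-5\right) \right)} n = -12 + \left(-5 - -15\right) \left(-70\right) = -12 + \left(-5 + 15\right) \left(-70\right) = -12 + 10 \left(-70\right) = -12 - 700 = -712$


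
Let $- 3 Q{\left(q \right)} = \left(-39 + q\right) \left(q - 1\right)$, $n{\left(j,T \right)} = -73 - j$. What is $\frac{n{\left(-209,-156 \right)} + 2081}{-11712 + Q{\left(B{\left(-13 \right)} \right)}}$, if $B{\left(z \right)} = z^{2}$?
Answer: $- \frac{2217}{18992} \approx -0.11673$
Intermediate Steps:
$Q{\left(q \right)} = - \frac{\left(-1 + q\right) \left(-39 + q\right)}{3}$ ($Q{\left(q \right)} = - \frac{\left(-39 + q\right) \left(q - 1\right)}{3} = - \frac{\left(-39 + q\right) \left(-1 + q\right)}{3} = - \frac{\left(-1 + q\right) \left(-39 + q\right)}{3}$)
$\frac{n{\left(-209,-156 \right)} + 2081}{-11712 + Q{\left(B{\left(-13 \right)} \right)}} = \frac{\left(-73 - -209\right) + 2081}{-11712 - \left(13 - \frac{6760}{3} + \frac{28561}{3}\right)} = \frac{\left(-73 + 209\right) + 2081}{-11712 - \left(- \frac{6721}{3} + \frac{28561}{3}\right)} = \frac{136 + 2081}{-11712 - 7280} = \frac{2217}{-11712 - 7280} = \frac{2217}{-18992} = 2217 \left(- \frac{1}{18992}\right) = - \frac{2217}{18992}$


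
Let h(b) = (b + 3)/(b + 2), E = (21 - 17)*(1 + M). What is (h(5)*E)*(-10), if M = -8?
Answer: 320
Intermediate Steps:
E = -28 (E = (21 - 17)*(1 - 8) = 4*(-7) = -28)
h(b) = (3 + b)/(2 + b)
(h(5)*E)*(-10) = (((3 + 5)/(2 + 5))*(-28))*(-10) = ((8/7)*(-28))*(-10) = -32*(-10) = 320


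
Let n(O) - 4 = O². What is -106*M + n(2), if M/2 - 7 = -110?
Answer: 21844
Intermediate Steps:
M = -206 (M = 14 + 2*(-110) = 14 - 220 = -206)
n(O) = 4 + O²
-106*M + n(2) = -106*(-206) + (4 + 2²) = 21836 + (4 + 4) = 21836 + 8 = 21844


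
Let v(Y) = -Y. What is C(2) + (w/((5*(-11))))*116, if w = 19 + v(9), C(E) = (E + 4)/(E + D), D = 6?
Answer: -895/44 ≈ -20.341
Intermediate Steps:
C(E) = (4 + E)/(6 + E) (C(E) = (E + 4)/(E + 6) = (4 + E)/(6 + E))
w = 10 (w = 19 - 1*9 = 19 - 9 = 10)
C(2) + (w/((5*(-11))))*116 = (4 + 2)/(6 + 2) + (10/((5*(-11))))*116 = 6/8 + (10/(-55))*116 = (⅛)*6 + (10*(-1/55))*116 = ¾ - 2/11*116 = ¾ - 232/11 = -895/44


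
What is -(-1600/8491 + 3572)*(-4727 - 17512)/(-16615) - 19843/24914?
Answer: -2400934985154841/502116631430 ≈ -4781.6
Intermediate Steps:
-(-1600/8491 + 3572)*(-4727 - 17512)/(-16615) - 19843/24914 = -(-1600*1/8491 + 3572)*(-22239)*(-1/16615) - 19843*1/24914 = -(-1600/8491 + 3572)*(-22239)*(-1/16615) - 19843/24914 = -30328252*(-22239)/8491*(-1/16615) - 19843/24914 = -1*(-96352856604/1213)*(-1/16615) - 19843/24914 = (96352856604/1213)*(-1/16615) - 19843/24914 = -96352856604/20153995 - 19843/24914 = -2400934985154841/502116631430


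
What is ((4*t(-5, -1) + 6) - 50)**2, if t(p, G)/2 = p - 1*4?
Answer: 13456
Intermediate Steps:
t(p, G) = -8 + 2*p (t(p, G) = 2*(p - 1*4) = 2*(p - 4) = 2*(-4 + p) = -8 + 2*p)
((4*t(-5, -1) + 6) - 50)**2 = ((4*(-8 + 2*(-5)) + 6) - 50)**2 = ((4*(-8 - 10) + 6) - 50)**2 = ((4*(-18) + 6) - 50)**2 = ((-72 + 6) - 50)**2 = (-66 - 50)**2 = (-116)**2 = 13456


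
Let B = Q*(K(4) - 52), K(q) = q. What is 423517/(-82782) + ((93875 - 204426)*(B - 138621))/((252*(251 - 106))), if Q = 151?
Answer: 10594635409153/24006780 ≈ 4.4132e+5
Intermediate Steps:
B = -7248 (B = 151*(4 - 52) = 151*(-48) = -7248)
423517/(-82782) + ((93875 - 204426)*(B - 138621))/((252*(251 - 106))) = 423517/(-82782) + ((93875 - 204426)*(-7248 - 138621))/((252*(251 - 106))) = 423517*(-1/82782) + (-110551*(-145869))/((252*145)) = -423517/82782 + 16125963819/36540 = -423517/82782 + 16125963819*(1/36540) = -423517/82782 + 767903039/1740 = 10594635409153/24006780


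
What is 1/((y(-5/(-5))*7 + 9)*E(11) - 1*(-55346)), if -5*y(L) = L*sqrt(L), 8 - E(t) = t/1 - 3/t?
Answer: 11/608578 ≈ 1.8075e-5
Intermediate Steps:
E(t) = 8 - t + 3/t (E(t) = 8 - (t/1 - 3/t) = 8 - (t*1 - 3/t) = 8 - (t - 3/t) = 8 + (-t + 3/t) = 8 - t + 3/t)
y(L) = -L**(3/2)/5 (y(L) = -L*sqrt(L)/5 = -L**(3/2)/5)
1/((y(-5/(-5))*7 + 9)*E(11) - 1*(-55346)) = 1/((-5*sqrt(5)*(-1/(-5))**(3/2)/5*7 + 9)*(8 - 1*11 + 3/11) - 1*(-55346)) = 1/((-(-5*(-1/5))**(3/2)/5*7 + 9)*(8 - 11 + 3*(1/11)) + 55346) = 1/((-1**(3/2)/5*7 + 9)*(8 - 11 + 3/11) + 55346) = 1/((-1/5*1*7 + 9)*(-30/11) + 55346) = 1/((-1/5*7 + 9)*(-30/11) + 55346) = 1/((-7/5 + 9)*(-30/11) + 55346) = 1/((38/5)*(-30/11) + 55346) = 1/(-228/11 + 55346) = 1/(608578/11) = 11/608578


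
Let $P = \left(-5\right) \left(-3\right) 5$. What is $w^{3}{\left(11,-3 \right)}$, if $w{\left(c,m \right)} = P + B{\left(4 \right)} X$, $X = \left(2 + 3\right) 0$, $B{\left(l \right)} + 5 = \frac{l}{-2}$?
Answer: $421875$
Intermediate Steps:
$B{\left(l \right)} = -5 - \frac{l}{2}$ ($B{\left(l \right)} = -5 + \frac{l}{-2} = -5 + l \left(- \frac{1}{2}\right) = -5 - \frac{l}{2}$)
$P = 75$ ($P = 15 \cdot 5 = 75$)
$X = 0$ ($X = 5 \cdot 0 = 0$)
$w{\left(c,m \right)} = 75$ ($w{\left(c,m \right)} = 75 + \left(-5 - 2\right) 0 = 75 - 0 = 75 + 0 = 75$)
$w^{3}{\left(11,-3 \right)} = 75^{3} = 421875$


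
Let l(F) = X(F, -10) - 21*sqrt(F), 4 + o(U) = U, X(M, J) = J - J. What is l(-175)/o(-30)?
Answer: 105*I*sqrt(7)/34 ≈ 8.1707*I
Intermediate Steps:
X(M, J) = 0
o(U) = -4 + U
l(F) = -21*sqrt(F) (l(F) = 0 - 21*sqrt(F) = -21*sqrt(F))
l(-175)/o(-30) = (-105*I*sqrt(7))/(-4 - 30) = -105*I*sqrt(7)/(-34) = -105*I*sqrt(7)*(-1/34) = 105*I*sqrt(7)/34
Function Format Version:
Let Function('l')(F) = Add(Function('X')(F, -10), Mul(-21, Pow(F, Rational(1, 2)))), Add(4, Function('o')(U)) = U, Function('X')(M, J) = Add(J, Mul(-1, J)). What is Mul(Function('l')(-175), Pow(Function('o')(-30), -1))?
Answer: Mul(Rational(105, 34), I, Pow(7, Rational(1, 2))) ≈ Mul(8.1707, I)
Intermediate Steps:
Function('X')(M, J) = 0
Function('o')(U) = Add(-4, U)
Function('l')(F) = Mul(-21, Pow(F, Rational(1, 2))) (Function('l')(F) = Add(0, Mul(-21, Pow(F, Rational(1, 2)))) = Mul(-21, Pow(F, Rational(1, 2))))
Mul(Function('l')(-175), Pow(Function('o')(-30), -1)) = Mul(Mul(-21, Pow(-175, Rational(1, 2))), Pow(Add(-4, -30), -1)) = Mul(Mul(-21, Mul(5, I, Pow(7, Rational(1, 2)))), Pow(-34, -1)) = Mul(Mul(-105, I, Pow(7, Rational(1, 2))), Rational(-1, 34)) = Mul(Rational(105, 34), I, Pow(7, Rational(1, 2)))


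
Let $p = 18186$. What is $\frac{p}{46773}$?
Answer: $\frac{6062}{15591} \approx 0.38881$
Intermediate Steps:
$\frac{p}{46773} = \frac{18186}{46773} = 18186 \cdot \frac{1}{46773} = \frac{6062}{15591}$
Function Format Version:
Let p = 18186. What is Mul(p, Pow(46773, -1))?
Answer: Rational(6062, 15591) ≈ 0.38881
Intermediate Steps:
Mul(p, Pow(46773, -1)) = Mul(18186, Pow(46773, -1)) = Mul(18186, Rational(1, 46773)) = Rational(6062, 15591)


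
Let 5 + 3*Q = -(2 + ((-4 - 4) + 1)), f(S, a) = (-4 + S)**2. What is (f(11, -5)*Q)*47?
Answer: 0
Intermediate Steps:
Q = 0 (Q = -5/3 + (-(2 + ((-4 - 4) + 1)))/3 = -5/3 + (-(2 + (-8 + 1)))/3 = -5/3 + (-(2 - 7))/3 = -5/3 + (-1*(-5))/3 = -5/3 + (1/3)*5 = -5/3 + 5/3 = 0)
(f(11, -5)*Q)*47 = ((-4 + 11)**2*0)*47 = (7**2*0)*47 = (49*0)*47 = 0*47 = 0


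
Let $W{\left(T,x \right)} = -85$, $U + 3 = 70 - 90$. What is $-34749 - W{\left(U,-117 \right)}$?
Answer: $-34664$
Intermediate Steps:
$U = -23$ ($U = -3 + \left(70 - 90\right) = -3 - 20 = -23$)
$-34749 - W{\left(U,-117 \right)} = -34749 - -85 = -34749 + 85 = -34664$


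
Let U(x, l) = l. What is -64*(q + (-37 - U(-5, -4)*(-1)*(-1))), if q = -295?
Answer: 20992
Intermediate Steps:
-64*(q + (-37 - U(-5, -4)*(-1)*(-1))) = -64*(-295 + (-37 - (-4*(-1))*(-1))) = -64*(-295 + (-37 - 4*(-1))) = -64*(-295 + (-37 - 1*(-4))) = -64*(-295 + (-37 + 4)) = -64*(-295 - 33) = -64*(-328) = 20992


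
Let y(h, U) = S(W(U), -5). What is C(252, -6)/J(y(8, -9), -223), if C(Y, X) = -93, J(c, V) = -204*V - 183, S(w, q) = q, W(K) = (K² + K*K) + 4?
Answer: -31/15103 ≈ -0.0020526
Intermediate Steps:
W(K) = 4 + 2*K² (W(K) = (K² + K²) + 4 = 2*K² + 4 = 4 + 2*K²)
y(h, U) = -5
J(c, V) = -183 - 204*V
C(252, -6)/J(y(8, -9), -223) = -93/(-183 - 204*(-223)) = -93/(-183 + 45492) = -93/45309 = -93*1/45309 = -31/15103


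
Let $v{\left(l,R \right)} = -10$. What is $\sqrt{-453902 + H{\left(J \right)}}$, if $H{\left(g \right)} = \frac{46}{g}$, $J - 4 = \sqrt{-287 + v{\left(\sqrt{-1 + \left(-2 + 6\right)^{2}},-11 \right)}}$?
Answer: $\sqrt{-453902 + \frac{46}{4 + 3 i \sqrt{33}}} \approx 0.002 - 673.72 i$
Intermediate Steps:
$J = 4 + 3 i \sqrt{33}$ ($J = 4 + \sqrt{-287 - 10} = 4 + \sqrt{-297} = 4 + 3 i \sqrt{33} \approx 4.0 + 17.234 i$)
$\sqrt{-453902 + H{\left(J \right)}} = \sqrt{-453902 + \frac{46}{4 + 3 i \sqrt{33}}}$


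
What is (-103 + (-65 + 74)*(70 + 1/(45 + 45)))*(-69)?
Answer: -363699/10 ≈ -36370.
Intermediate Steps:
(-103 + (-65 + 74)*(70 + 1/(45 + 45)))*(-69) = (-103 + 9*(70 + 1/90))*(-69) = (-103 + 9*(6301/90))*(-69) = (-103 + 6301/10)*(-69) = (5271/10)*(-69) = -363699/10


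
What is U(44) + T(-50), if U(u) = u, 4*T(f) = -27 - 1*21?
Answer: 32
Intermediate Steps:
T(f) = -12 (T(f) = (-27 - 1*21)/4 = (-27 - 21)/4 = (1/4)*(-48) = -12)
U(44) + T(-50) = 44 - 12 = 32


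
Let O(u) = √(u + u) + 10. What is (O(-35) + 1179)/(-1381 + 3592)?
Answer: 1189/2211 + I*√70/2211 ≈ 0.53777 + 0.0037841*I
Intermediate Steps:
O(u) = 10 + √2*√u (O(u) = √(2*u) + 10 = √2*√u + 10 = 10 + √2*√u)
(O(-35) + 1179)/(-1381 + 3592) = ((10 + √2*√(-35)) + 1179)/(-1381 + 3592) = ((10 + √2*(I*√35)) + 1179)/2211 = ((10 + I*√70) + 1179)*(1/2211) = (1189 + I*√70)*(1/2211) = 1189/2211 + I*√70/2211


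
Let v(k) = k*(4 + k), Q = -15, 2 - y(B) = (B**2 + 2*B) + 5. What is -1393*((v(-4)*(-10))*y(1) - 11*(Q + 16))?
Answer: 15323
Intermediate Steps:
y(B) = -3 - B**2 - 2*B (y(B) = 2 - ((B**2 + 2*B) + 5) = 2 - (5 + B**2 + 2*B) = 2 + (-5 - B**2 - 2*B) = -3 - B**2 - 2*B)
-1393*((v(-4)*(-10))*y(1) - 11*(Q + 16)) = -1393*((-4*(4 - 4)*(-10))*(-3 - 1*1**2 - 2*1) - 11*(-15 + 16)) = -1393*((-4*0*(-10))*(-3 - 1*1 - 2) - 11*1) = -1393*((0*(-10))*(-3 - 1 - 2) - 11) = -1393*(0*(-6) - 11) = -1393*(0 - 11) = -1393*(-11) = 15323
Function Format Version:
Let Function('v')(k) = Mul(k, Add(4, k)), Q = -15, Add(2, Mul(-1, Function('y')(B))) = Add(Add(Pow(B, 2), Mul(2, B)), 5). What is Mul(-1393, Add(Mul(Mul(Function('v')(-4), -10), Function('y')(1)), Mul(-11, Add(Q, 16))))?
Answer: 15323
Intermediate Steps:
Function('y')(B) = Add(-3, Mul(-1, Pow(B, 2)), Mul(-2, B)) (Function('y')(B) = Add(2, Mul(-1, Add(Add(Pow(B, 2), Mul(2, B)), 5))) = Add(2, Mul(-1, Add(5, Pow(B, 2), Mul(2, B)))) = Add(2, Add(-5, Mul(-1, Pow(B, 2)), Mul(-2, B))) = Add(-3, Mul(-1, Pow(B, 2)), Mul(-2, B)))
Mul(-1393, Add(Mul(Mul(Function('v')(-4), -10), Function('y')(1)), Mul(-11, Add(Q, 16)))) = Mul(-1393, Add(Mul(Mul(Mul(-4, Add(4, -4)), -10), Add(-3, Mul(-1, Pow(1, 2)), Mul(-2, 1))), Mul(-11, Add(-15, 16)))) = Mul(-1393, Add(Mul(Mul(Mul(-4, 0), -10), Add(-3, Mul(-1, 1), -2)), Mul(-11, 1))) = Mul(-1393, Add(Mul(Mul(0, -10), Add(-3, -1, -2)), -11)) = Mul(-1393, Add(Mul(0, -6), -11)) = Mul(-1393, Add(0, -11)) = Mul(-1393, -11) = 15323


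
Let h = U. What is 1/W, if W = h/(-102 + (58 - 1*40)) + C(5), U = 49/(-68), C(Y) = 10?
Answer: 816/8167 ≈ 0.099914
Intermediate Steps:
U = -49/68 (U = 49*(-1/68) = -49/68 ≈ -0.72059)
h = -49/68 ≈ -0.72059
W = 8167/816 (W = -49/(68*(-102 + (58 - 1*40))) + 10 = -49/(68*(-102 + (58 - 40))) + 10 = -49/(68*(-102 + 18)) + 10 = -49/68/(-84) + 10 = -49/68*(-1/84) + 10 = 7/816 + 10 = 8167/816 ≈ 10.009)
1/W = 1/(8167/816) = 816/8167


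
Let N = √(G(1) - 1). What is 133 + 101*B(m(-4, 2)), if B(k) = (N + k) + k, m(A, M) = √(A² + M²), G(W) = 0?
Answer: 133 + 101*I + 404*√5 ≈ 1036.4 + 101.0*I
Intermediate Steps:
N = I (N = √(0 - 1) = √(-1) = I ≈ 1.0*I)
B(k) = I + 2*k (B(k) = (I + k) + k = I + 2*k)
133 + 101*B(m(-4, 2)) = 133 + 101*(I + 2*√((-4)² + 2²)) = 133 + 101*(I + 2*√(16 + 4)) = 133 + 101*(I + 2*√20) = 133 + 101*(I + 2*(2*√5)) = 133 + 101*(I + 4*√5) = 133 + (101*I + 404*√5) = 133 + 101*I + 404*√5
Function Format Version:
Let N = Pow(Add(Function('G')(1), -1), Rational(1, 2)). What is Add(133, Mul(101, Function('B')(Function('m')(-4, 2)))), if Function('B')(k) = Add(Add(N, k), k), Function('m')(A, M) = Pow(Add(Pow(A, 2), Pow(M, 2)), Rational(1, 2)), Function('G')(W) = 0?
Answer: Add(133, Mul(101, I), Mul(404, Pow(5, Rational(1, 2)))) ≈ Add(1036.4, Mul(101.00, I))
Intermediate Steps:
N = I (N = Pow(Add(0, -1), Rational(1, 2)) = Pow(-1, Rational(1, 2)) = I ≈ Mul(1.0000, I))
Function('B')(k) = Add(I, Mul(2, k)) (Function('B')(k) = Add(Add(I, k), k) = Add(I, Mul(2, k)))
Add(133, Mul(101, Function('B')(Function('m')(-4, 2)))) = Add(133, Mul(101, Add(I, Mul(2, Pow(Add(Pow(-4, 2), Pow(2, 2)), Rational(1, 2)))))) = Add(133, Mul(101, Add(I, Mul(2, Pow(Add(16, 4), Rational(1, 2)))))) = Add(133, Mul(101, Add(I, Mul(2, Pow(20, Rational(1, 2)))))) = Add(133, Mul(101, Add(I, Mul(2, Mul(2, Pow(5, Rational(1, 2))))))) = Add(133, Mul(101, Add(I, Mul(4, Pow(5, Rational(1, 2)))))) = Add(133, Add(Mul(101, I), Mul(404, Pow(5, Rational(1, 2))))) = Add(133, Mul(101, I), Mul(404, Pow(5, Rational(1, 2))))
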